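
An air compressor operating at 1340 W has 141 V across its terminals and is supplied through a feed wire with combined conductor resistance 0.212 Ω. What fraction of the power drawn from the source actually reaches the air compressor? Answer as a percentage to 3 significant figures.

98.6 %

I = P / V = 1340 / 141 = 9.504 A through the feed wire.
P_line = I² R_line = (9.504)² × 0.212 = 19.15 W
P_source = P_load + P_line = 1340 + 19.15 = 1359 W
η = P_load / P_source = 1340 / 1359 = 0.9859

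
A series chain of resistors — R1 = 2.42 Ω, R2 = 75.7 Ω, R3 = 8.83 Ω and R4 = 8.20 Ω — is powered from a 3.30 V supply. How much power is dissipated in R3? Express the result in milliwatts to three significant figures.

Every series element carries the same I. Get I from the total resistance, then P = I² × R3.
R_total = 2.42 + 75.7 + 8.83 + 8.20 = 95.15 Ω
I = V / R_total = 3.30 / 95.15 = 0.03468 A
P_R3 = I² × R3 = (0.03468)² × 8.83 = 0.01062 W

10.6 mW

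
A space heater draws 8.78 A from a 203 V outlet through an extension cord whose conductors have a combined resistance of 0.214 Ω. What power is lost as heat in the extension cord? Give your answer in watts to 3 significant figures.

16.5 W

The extension cord is a series resistance carrying the load current; its dissipation is I²R_line.
The extension cord carries the full 8.78 A.
P_line = I² R_line = (8.780)² × 0.214 = 16.50 W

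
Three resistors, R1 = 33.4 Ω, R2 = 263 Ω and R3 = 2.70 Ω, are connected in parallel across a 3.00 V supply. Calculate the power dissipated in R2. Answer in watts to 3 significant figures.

R2 sits directly across the source, so P = V²/R with V = 3.00 V.
P_R2 = V² / R2 = (3.00)² / 263 Ω = 0.03422 W

0.0342 W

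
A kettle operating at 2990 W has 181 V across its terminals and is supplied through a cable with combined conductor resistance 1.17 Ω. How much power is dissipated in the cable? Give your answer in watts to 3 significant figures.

The cable is a series resistance carrying the load current; its dissipation is I²R_line.
I = P / V = 2990 / 181 = 16.52 A through the cable.
P_line = I² R_line = (16.52)² × 1.17 = 319.3 W

319 W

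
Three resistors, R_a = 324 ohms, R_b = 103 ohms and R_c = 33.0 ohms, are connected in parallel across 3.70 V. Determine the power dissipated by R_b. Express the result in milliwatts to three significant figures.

Every branch has 3.70 V across it, so for R_b the power is simply V²/R.
P_R_b = V² / R_b = (3.70)² / 103 Ω = 0.1329 W

133 mW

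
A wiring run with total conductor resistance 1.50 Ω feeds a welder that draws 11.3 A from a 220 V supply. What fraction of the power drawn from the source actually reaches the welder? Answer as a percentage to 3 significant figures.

92.3 %

The wiring run carries the full 11.3 A.
P_line = I² R_line = (11.30)² × 1.50 = 191.5 W
P_source = V I = 220 × 11.30 = 2486 W; P_load = 2294 W
η = P_load / P_source = 2294 / 2486 = 0.9230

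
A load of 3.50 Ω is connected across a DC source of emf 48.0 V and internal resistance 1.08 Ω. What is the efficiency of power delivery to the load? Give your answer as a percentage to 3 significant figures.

Both r and R carry the same current, so the power split is just the resistance split: η = R/(R+r).
η = R / (R + r) = 3.50 / (3.50 + 1.08) = 0.7642

76.4 %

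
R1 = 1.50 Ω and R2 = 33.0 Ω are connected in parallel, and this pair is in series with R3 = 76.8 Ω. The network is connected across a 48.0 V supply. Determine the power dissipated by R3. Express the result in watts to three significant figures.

28.9 W

First find R_p for the parallel pair, then treat R_p + R3 as a series loop.
R_p = (1.50×33.0)/(1.50+33.0) = 1.435 Ω
R_total = R_p + 76.8 = 1.435 + 76.8 = 78.23 Ω
I = V / R_total = 48.0 / 78.23 = 0.6135 A
All the supply current flows through R3; use P = I²R3.
P_R3 = (0.6135)² × 76.8 = 28.91 W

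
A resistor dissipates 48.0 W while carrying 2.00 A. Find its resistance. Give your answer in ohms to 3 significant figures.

12.0 Ω

The two known quantities fix the third via R = P / I².
R = 48.0 / (2.000)² = 12.00 Ω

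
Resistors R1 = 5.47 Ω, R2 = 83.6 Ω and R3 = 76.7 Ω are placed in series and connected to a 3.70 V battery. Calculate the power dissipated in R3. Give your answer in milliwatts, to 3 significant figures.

The current is common to all series resistors; compute it, then apply P = I²R for the target.
R_total = 5.47 + 83.6 + 76.7 = 165.8 Ω
I = V / R_total = 3.70 / 165.8 = 0.02232 A
P_R3 = I² × R3 = (0.02232)² × 76.7 = 0.03821 W

38.2 mW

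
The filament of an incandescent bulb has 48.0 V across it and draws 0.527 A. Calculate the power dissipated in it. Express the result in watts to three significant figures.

Since both terminal voltage and current are stated, P = V I gives the power in one step.
P = 48.0 V × 0.5270 A = 25.30 W

25.3 W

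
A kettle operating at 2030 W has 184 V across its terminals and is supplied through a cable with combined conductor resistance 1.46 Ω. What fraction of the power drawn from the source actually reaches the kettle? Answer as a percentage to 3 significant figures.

92.0 %

I = P / V = 2030 / 184 = 11.03 A through the cable.
P_line = I² R_line = (11.03)² × 1.46 = 177.7 W
P_source = P_load + P_line = 2030 + 177.7 = 2208 W
η = P_load / P_source = 2030 / 2208 = 0.9195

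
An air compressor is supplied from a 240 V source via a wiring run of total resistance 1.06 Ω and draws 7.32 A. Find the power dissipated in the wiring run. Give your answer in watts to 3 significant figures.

The wiring run is a series resistance carrying the load current; its dissipation is I²R_line.
The wiring run carries the full 7.32 A.
P_line = I² R_line = (7.320)² × 1.06 = 56.80 W

56.8 W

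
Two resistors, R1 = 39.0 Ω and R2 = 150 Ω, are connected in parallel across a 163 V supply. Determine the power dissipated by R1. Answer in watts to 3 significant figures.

Each parallel branch sees the full supply voltage, so P = V²/R applies directly to the target branch.
P_R1 = V² / R1 = (163)² / 39.0 Ω = 681.3 W

681 W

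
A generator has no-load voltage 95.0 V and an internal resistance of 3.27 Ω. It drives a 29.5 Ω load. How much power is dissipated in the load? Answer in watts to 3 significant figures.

With r and R in series, I = ε/(r+R); the load dissipates I²R.
I = ε / (r + R) = 95.0 / (3.27 + 29.5) = 2.899 A
P_load = I² R = (2.899)² × 29.5 = 247.9 W

248 W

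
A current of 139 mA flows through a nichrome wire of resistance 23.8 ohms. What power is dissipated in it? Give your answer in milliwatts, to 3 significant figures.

460 mW

Knowing I and R, the power is just I²R — no need to find V first.
P = (0.1390 A)² × 23.8 Ω = 0.4598 W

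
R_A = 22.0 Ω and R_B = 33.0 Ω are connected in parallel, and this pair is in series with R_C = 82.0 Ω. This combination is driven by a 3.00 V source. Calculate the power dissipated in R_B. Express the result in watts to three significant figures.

0.00524 W

Collapse the R_A‖R_B pair into one equivalent R_p; then R_p and R_C form a series string.
R_p = (22.0×33.0)/(22.0+33.0) = 13.20 Ω
R_total = R_p + 82.0 = 13.20 + 82.0 = 95.20 Ω
I = V / R_total = 3.00 / 95.20 = 0.03151 A
Voltage across the parallel pair: V_p = I × R_p = 0.03151 × 13.20 = 0.4160 V
Use P = V²/R for R_B with V = V_p.
P_R_B = (0.4160)² / 33.0 = 0.005243 W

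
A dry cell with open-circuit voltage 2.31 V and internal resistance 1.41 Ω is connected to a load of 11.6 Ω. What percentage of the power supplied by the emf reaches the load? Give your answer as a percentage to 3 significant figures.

89.2 %

The source delivers εI, of which I²R reaches the load and I²r is lost; since I is common, η = R/(R+r).
η = R / (R + r) = 11.6 / (11.6 + 1.41) = 0.8916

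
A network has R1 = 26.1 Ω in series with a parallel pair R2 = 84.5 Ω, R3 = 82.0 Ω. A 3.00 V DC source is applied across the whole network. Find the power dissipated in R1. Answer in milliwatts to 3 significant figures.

First combine the parallel branches into one equivalent R_p, then R1 + R_p is a series pair.
R_p = (84.5×82.0)/(84.5+82.0) = 41.62 Ω
R_total = 26.1 + 41.62 = 67.72 Ω
I = V / R_total = 3.00 / 67.72 = 0.04430 A
R1 is in the main series path, so its power is I²R1.
P_R1 = (0.04430)² × 26.1 = 0.05123 W

51.2 mW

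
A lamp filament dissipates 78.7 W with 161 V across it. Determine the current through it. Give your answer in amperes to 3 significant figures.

0.489 A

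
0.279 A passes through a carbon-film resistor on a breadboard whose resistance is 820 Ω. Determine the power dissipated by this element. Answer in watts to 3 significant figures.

With I and R stated, P = I²R applies in one step.
P = (0.2790 A)² × 820 Ω = 63.83 W

63.8 W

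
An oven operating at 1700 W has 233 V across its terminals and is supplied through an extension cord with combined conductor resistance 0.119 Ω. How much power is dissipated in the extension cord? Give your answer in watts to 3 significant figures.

The extension cord and load are in series, so the same current flows in both; the loss is I²R_line.
I = P / V = 1700 / 233 = 7.296 A through the extension cord.
P_line = I² R_line = (7.296)² × 0.119 = 6.335 W

6.33 W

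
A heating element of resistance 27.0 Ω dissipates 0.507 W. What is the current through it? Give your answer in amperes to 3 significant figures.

Rearranging the power relation for the two known quantities gives I = √(P / R).
I = √(0.507 / 27.0) = 0.1370 A

0.137 A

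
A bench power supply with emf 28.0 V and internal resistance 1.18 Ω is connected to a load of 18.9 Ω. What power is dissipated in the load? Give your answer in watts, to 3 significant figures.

With r and R in series, I = ε/(r+R); the load dissipates I²R.
I = ε / (r + R) = 28.0 / (1.18 + 18.9) = 1.394 A
P_load = I² R = (1.394)² × 18.9 = 36.75 W

36.7 W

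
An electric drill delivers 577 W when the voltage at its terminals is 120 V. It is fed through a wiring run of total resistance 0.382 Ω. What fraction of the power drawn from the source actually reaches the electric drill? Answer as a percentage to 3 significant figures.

98.5 %

I = P / V = 577 / 120 = 4.808 A through the wiring run.
P_line = I² R_line = (4.808)² × 0.382 = 8.832 W
P_source = P_load + P_line = 577.0 + 8.832 = 585.8 W
η = P_load / P_source = 577.0 / 585.8 = 0.9849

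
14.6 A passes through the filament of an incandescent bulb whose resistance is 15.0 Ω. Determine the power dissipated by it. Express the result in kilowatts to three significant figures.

With I and R stated, P = I²R applies in one step.
P = (14.60 A)² × 15.0 Ω = 3197 W

3.20 kW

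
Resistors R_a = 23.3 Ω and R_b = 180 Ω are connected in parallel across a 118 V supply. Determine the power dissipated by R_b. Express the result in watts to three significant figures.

77.4 W

Each parallel branch sees the full supply voltage, so P = V²/R applies directly to the target branch.
P_R_b = V² / R_b = (118)² / 180 Ω = 77.36 W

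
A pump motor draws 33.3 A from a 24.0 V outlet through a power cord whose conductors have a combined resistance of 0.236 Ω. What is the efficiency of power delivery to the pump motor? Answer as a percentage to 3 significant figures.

The power cord carries the full 33.3 A.
P_line = I² R_line = (33.30)² × 0.236 = 261.7 W
P_source = V I = 24.0 × 33.30 = 799.2 W; P_load = 537.5 W
η = P_load / P_source = 537.5 / 799.2 = 0.6726

67.3 %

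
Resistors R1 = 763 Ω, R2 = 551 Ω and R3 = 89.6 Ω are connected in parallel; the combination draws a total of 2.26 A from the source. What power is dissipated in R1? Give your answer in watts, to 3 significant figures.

Only the total current is stated, so first find the parallel equivalent to get the voltage across the combination.
1/R_eq = 1/763 + 1/551 + 1/89.6 ⇒ R_eq = 70.00 Ω
V = I_total × R_eq = 2.260 × 70.00 = 158.2 V
P_R1 = V² / R1 = (158.2)² / 763 = 32.80 W

32.8 W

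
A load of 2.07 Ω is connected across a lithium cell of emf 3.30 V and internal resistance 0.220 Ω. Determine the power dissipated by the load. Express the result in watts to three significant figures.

4.30 W

Load and internal resistance form a series loop — compute the loop current, then the load power via I²R.
I = ε / (r + R) = 3.30 / (0.220 + 2.07) = 1.441 A
P_load = I² R = (1.441)² × 2.07 = 4.299 W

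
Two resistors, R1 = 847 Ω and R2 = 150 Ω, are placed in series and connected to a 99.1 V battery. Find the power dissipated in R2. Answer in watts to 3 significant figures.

1.48 W

Series elements share the same current, so find I first, then use P = I²R.
R_total = 847 + 150 = 997.0 Ω
I = V / R_total = 99.1 / 997.0 = 0.09940 A
P_R2 = I² × R2 = (0.09940)² × 150 = 1.482 W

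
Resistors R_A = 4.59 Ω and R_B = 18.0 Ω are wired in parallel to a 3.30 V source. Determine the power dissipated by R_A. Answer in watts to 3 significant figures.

2.37 W

Every branch has 3.30 V across it, so for R_A the power is simply V²/R.
P_R_A = V² / R_A = (3.30)² / 4.59 Ω = 2.373 W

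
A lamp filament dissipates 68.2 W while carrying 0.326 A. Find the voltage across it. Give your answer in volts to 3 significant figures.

209 V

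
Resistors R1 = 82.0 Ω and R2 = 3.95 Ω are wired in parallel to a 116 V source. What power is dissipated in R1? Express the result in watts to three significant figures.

164 W

Parallel branches share the same voltage; P = V²/R gives the branch power in one step.
P_R1 = V² / R1 = (116)² / 82.0 Ω = 164.1 W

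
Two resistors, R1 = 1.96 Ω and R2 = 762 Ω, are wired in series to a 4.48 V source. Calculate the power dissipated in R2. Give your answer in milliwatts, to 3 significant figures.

26.2 mW

Every series element carries the same I. Get I from the total resistance, then P = I² × R2.
R_total = 1.96 + 762 = 764.0 Ω
I = V / R_total = 4.48 / 764.0 = 0.005864 A
P_R2 = I² × R2 = (0.005864)² × 762 = 0.02620 W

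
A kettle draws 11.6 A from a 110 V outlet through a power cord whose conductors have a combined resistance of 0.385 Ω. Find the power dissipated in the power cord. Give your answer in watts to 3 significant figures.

51.8 W

The power cord and load are in series, so the same current flows in both; the loss is I²R_line.
The power cord carries the full 11.6 A.
P_line = I² R_line = (11.60)² × 0.385 = 51.81 W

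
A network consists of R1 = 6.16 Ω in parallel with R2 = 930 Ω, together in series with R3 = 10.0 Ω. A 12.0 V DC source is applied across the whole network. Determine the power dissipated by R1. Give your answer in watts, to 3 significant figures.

3.37 W

First find R_p for the parallel pair, then treat R_p + R3 as a series loop.
R_p = (6.16×930)/(6.16+930) = 6.119 Ω
R_total = R_p + 10.0 = 6.119 + 10.0 = 16.12 Ω
I = V / R_total = 12.0 / 16.12 = 0.7444 A
Voltage across the parallel pair: V_p = I × R_p = 0.7444 × 6.119 = 4.556 V
R1 has V_p across it, so P = V_p²/R1.
P_R1 = (4.556)² / 6.16 = 3.369 W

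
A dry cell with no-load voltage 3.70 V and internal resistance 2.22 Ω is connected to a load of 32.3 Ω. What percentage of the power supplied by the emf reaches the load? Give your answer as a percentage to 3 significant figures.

The source delivers εI, of which I²R reaches the load and I²r is lost; since I is common, η = R/(R+r).
η = R / (R + r) = 32.3 / (32.3 + 2.22) = 0.9357

93.6 %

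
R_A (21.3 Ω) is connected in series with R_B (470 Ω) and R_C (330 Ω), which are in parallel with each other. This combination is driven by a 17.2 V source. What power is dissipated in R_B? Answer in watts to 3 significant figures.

0.511 W

First combine the parallel branches into one equivalent R_p, then R_A + R_p is a series pair.
R_p = (470×330)/(470+330) = 193.9 Ω
R_total = 21.3 + 193.9 = 215.2 Ω
I = V / R_total = 17.2 / 215.2 = 0.07993 A
Voltage across the parallel pair: V_p = I × R_p = 0.07993 × 193.9 = 15.50 V
R_B sees V_p directly, so P = V_p² / R_B.
P_R_B = (15.50)² / 470 = 0.5110 W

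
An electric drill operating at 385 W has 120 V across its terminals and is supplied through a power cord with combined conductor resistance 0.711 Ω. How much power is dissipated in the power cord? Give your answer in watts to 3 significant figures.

7.32 W

The power cord is a series resistance carrying the load current; its dissipation is I²R_line.
I = P / V = 385 / 120 = 3.208 A through the power cord.
P_line = I² R_line = (3.208)² × 0.711 = 7.319 W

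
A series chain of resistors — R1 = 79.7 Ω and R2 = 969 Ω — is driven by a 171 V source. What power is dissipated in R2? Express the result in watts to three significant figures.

Since the resistors are in series they all carry the loop current I = V/R_total; the power in any one is I²R.
R_total = 79.7 + 969 = 1049 Ω
I = V / R_total = 171 / 1049 = 0.1631 A
P_R2 = I² × R2 = (0.1631)² × 969 = 25.76 W

25.8 W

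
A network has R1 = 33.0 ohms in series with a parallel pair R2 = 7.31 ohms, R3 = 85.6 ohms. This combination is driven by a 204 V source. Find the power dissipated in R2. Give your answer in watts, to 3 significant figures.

164 W

Reduce the parallel pair to R_p first; the network is then a simple series string.
R_p = (7.31×85.6)/(7.31+85.6) = 6.735 Ω
R_total = 33.0 + 6.735 = 39.73 Ω
I = V / R_total = 204 / 39.73 = 5.134 A
Voltage across the parallel pair: V_p = I × R_p = 5.134 × 6.735 = 34.58 V
R2 is across V_p, so use P = V²/R for that branch.
P_R2 = (34.58)² / 7.31 = 163.6 W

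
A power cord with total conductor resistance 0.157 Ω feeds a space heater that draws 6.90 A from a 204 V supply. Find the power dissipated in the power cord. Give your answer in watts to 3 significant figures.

The power cord is a series resistance carrying the load current; its dissipation is I²R_line.
The power cord carries the full 6.90 A.
P_line = I² R_line = (6.900)² × 0.157 = 7.475 W

7.47 W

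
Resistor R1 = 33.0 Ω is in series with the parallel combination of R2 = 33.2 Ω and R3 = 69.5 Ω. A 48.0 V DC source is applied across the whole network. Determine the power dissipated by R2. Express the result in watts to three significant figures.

First combine the parallel branches into one equivalent R_p, then R1 + R_p is a series pair.
R_p = (33.2×69.5)/(33.2+69.5) = 22.47 Ω
R_total = 33.0 + 22.47 = 55.47 Ω
I = V / R_total = 48.0 / 55.47 = 0.8654 A
Voltage across the parallel pair: V_p = I × R_p = 0.8654 × 22.47 = 19.44 V
With V_p across R2, its power is V_p²/R2.
P_R2 = (19.44)² / 33.2 = 11.39 W

11.4 W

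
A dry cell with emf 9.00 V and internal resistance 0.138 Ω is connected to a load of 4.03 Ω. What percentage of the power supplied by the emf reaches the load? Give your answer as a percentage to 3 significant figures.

96.7 %

Efficiency is P_load / P_total. With a series r and R sharing the same I, P = I²R for each, so η = R/(R+r).
η = R / (R + r) = 4.03 / (4.03 + 0.138) = 0.9669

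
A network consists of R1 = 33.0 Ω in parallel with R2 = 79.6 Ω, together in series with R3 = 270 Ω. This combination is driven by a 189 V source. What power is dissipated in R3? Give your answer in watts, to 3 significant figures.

Collapse the R1‖R2 pair into one equivalent R_p; then R_p and R3 form a series string.
R_p = (33.0×79.6)/(33.0+79.6) = 23.33 Ω
R_total = R_p + 270 = 23.33 + 270 = 293.3 Ω
I = V / R_total = 189 / 293.3 = 0.6443 A
R3 carries the full series current, so P = I²R.
P_R3 = (0.6443)² × 270 = 112.1 W

112 W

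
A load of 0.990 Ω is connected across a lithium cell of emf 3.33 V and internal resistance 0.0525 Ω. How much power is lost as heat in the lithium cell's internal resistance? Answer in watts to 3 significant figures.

0.536 W

Internal loss is I²r, with I set by the total series resistance r+R.
I = ε / (r + R) = 3.33 / (0.0525 + 0.990) = 3.194 A
P_int = I² r = (3.194)² × 0.0525 = 0.5357 W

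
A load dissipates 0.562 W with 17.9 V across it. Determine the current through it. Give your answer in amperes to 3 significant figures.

0.0314 A

From P = V I = I²R = V²/R, with the two given quantities we get I = P / V.
I = 0.562 / 17.9 = 0.03140 A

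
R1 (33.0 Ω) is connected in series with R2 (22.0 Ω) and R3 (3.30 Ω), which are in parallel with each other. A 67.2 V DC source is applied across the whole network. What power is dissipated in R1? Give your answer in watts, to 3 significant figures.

116 W

Reduce the parallel pair to R_p first; the network is then a simple series string.
R_p = (22.0×3.30)/(22.0+3.30) = 2.870 Ω
R_total = 33.0 + 2.870 = 35.87 Ω
I = V / R_total = 67.2 / 35.87 = 1.873 A
R1 carries the full series current, so P = I²R.
P_R1 = (1.873)² × 33.0 = 115.8 W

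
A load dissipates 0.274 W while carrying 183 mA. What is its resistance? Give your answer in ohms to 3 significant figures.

8.18 Ω

Rearranging the power relation for the two known quantities gives R = P / I².
R = 0.274 / (0.1830)² = 8.182 Ω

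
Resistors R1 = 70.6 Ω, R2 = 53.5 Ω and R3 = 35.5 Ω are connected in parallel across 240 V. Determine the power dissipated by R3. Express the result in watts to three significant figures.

1620 W

Every branch has 240 V across it, so for R3 the power is simply V²/R.
P_R3 = V² / R3 = (240)² / 35.5 Ω = 1623 W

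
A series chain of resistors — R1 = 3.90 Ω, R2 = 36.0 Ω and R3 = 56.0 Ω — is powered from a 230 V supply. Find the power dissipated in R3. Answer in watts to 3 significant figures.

Since the resistors are in series they all carry the loop current I = V/R_total; the power in any one is I²R.
R_total = 3.90 + 36.0 + 56.0 = 95.90 Ω
I = V / R_total = 230 / 95.90 = 2.398 A
P_R3 = I² × R3 = (2.398)² × 56.0 = 322.1 W

322 W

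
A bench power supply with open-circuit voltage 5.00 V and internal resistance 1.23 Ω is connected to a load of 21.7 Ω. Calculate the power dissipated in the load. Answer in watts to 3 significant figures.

1.03 W

With r and R in series, I = ε/(r+R); the load dissipates I²R.
I = ε / (r + R) = 5.00 / (1.23 + 21.7) = 0.2181 A
P_load = I² R = (0.2181)² × 21.7 = 1.032 W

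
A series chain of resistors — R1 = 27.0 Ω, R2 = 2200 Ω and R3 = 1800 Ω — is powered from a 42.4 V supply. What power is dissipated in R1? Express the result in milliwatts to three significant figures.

2.99 mW

Every series element carries the same I. Get I from the total resistance, then P = I² × R1.
R_total = 27.0 + 2200 + 1800 = 4027 Ω
I = V / R_total = 42.4 / 4027 = 0.01053 A
P_R1 = I² × R1 = (0.01053)² × 27.0 = 0.002993 W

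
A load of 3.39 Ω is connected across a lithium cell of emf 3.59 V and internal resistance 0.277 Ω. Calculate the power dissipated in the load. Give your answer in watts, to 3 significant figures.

3.25 W

Find the circuit current first, then P = I²R for the load (series elements share I).
I = ε / (r + R) = 3.59 / (0.277 + 3.39) = 0.9790 A
P_load = I² R = (0.9790)² × 3.39 = 3.249 W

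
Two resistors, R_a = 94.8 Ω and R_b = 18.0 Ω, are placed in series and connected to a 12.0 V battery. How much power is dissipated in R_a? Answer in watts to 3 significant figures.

1.07 W

Since the resistors are in series they all carry the loop current I = V/R_total; the power in any one is I²R.
R_total = 94.8 + 18.0 = 112.8 Ω
I = V / R_total = 12.0 / 112.8 = 0.1064 A
P_R_a = I² × R_a = (0.1064)² × 94.8 = 1.073 W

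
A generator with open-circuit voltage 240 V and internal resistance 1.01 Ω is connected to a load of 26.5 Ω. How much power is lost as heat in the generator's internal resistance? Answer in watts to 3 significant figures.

r is in series with the load, so it carries the full circuit current — the loss in it is I²r.
I = ε / (r + R) = 240 / (1.01 + 26.5) = 8.724 A
P_int = I² r = (8.724)² × 1.01 = 76.87 W

76.9 W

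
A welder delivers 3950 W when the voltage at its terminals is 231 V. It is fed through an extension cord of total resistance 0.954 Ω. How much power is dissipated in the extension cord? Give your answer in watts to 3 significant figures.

279 W

The extension cord and load are in series, so the same current flows in both; the loss is I²R_line.
I = P / V = 3950 / 231 = 17.10 A through the extension cord.
P_line = I² R_line = (17.10)² × 0.954 = 278.9 W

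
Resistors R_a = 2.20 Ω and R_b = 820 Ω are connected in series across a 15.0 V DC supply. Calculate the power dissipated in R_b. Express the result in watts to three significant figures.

Every series element carries the same I. Get I from the total resistance, then P = I² × R_b.
R_total = 2.20 + 820 = 822.2 Ω
I = V / R_total = 15.0 / 822.2 = 0.01824 A
P_R_b = I² × R_b = (0.01824)² × 820 = 0.2729 W

0.273 W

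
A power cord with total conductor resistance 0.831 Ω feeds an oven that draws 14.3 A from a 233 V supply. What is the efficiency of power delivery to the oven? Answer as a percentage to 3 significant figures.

The power cord carries the full 14.3 A.
P_line = I² R_line = (14.30)² × 0.831 = 169.9 W
P_source = V I = 233 × 14.30 = 3332 W; P_load = 3162 W
η = P_load / P_source = 3162 / 3332 = 0.9490

94.9 %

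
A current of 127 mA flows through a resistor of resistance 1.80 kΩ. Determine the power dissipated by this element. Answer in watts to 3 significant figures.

Knowing I and R, the power is just I²R — no need to find V first.
P = (0.1270 A)² × 1800 Ω = 29.03 W

29.0 W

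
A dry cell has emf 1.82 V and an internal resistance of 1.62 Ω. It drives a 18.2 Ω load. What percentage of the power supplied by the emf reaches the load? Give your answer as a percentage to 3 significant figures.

91.8 %

Both r and R carry the same current, so the power split is just the resistance split: η = R/(R+r).
η = R / (R + r) = 18.2 / (18.2 + 1.62) = 0.9183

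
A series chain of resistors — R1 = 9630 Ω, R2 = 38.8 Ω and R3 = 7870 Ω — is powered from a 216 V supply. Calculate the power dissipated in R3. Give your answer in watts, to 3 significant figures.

Series elements share the same current, so find I first, then use P = I²R.
R_total = 9630 + 38.8 + 7870 = 17540 Ω
I = V / R_total = 216 / 17540 = 0.01232 A
P_R3 = I² × R3 = (0.01232)² × 7870 = 1.194 W

1.19 W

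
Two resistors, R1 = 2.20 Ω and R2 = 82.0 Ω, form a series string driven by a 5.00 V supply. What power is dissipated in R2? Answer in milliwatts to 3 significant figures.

289 mW

Series elements share the same current, so find I first, then use P = I²R.
R_total = 2.20 + 82.0 = 84.20 Ω
I = V / R_total = 5.00 / 84.20 = 0.05938 A
P_R2 = I² × R2 = (0.05938)² × 82.0 = 0.2892 W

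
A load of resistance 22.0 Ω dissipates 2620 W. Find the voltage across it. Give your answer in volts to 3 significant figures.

Inverting the appropriate power form: V = √(P R).
V = √(2620 × 22.0) = 240.1 V

240 V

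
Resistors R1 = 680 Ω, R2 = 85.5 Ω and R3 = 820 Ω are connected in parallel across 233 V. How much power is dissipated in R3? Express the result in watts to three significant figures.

66.2 W

Every branch has 233 V across it, so for R3 the power is simply V²/R.
P_R3 = V² / R3 = (233)² / 820 Ω = 66.21 W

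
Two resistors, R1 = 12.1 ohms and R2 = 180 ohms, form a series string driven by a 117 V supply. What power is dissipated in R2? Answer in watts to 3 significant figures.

66.8 W

Every series element carries the same I. Get I from the total resistance, then P = I² × R2.
R_total = 12.1 + 180 = 192.1 Ω
I = V / R_total = 117 / 192.1 = 0.6091 A
P_R2 = I² × R2 = (0.6091)² × 180 = 66.77 W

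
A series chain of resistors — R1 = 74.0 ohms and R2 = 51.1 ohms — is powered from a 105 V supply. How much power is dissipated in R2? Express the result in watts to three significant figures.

Since the resistors are in series they all carry the loop current I = V/R_total; the power in any one is I²R.
R_total = 74.0 + 51.1 = 125.1 Ω
I = V / R_total = 105 / 125.1 = 0.8393 A
P_R2 = I² × R2 = (0.8393)² × 51.1 = 36.00 W

36.0 W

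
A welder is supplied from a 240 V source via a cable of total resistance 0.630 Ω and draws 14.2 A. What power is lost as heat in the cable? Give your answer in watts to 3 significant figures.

127 W

Line loss is just I²R for the cable — we know both I and R_line directly.
The cable carries the full 14.2 A.
P_line = I² R_line = (14.20)² × 0.630 = 127.0 W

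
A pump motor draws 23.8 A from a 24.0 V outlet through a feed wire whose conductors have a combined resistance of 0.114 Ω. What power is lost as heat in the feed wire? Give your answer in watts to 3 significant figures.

The feed wire is a series resistance carrying the load current; its dissipation is I²R_line.
The feed wire carries the full 23.8 A.
P_line = I² R_line = (23.80)² × 0.114 = 64.57 W

64.6 W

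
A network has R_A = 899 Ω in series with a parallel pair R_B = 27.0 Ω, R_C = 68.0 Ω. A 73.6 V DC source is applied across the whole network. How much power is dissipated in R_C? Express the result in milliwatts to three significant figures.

35.3 mW

Replace R_B and R_C with their parallel equivalent so the circuit becomes R_A in series with R_p.
R_p = (27.0×68.0)/(27.0+68.0) = 19.33 Ω
R_total = 899 + 19.33 = 918.3 Ω
I = V / R_total = 73.6 / 918.3 = 0.08015 A
Voltage across the parallel pair: V_p = I × R_p = 0.08015 × 19.33 = 1.549 V
With V_p across R_C, its power is V_p²/R_C.
P_R_C = (1.549)² / 68.0 = 0.03528 W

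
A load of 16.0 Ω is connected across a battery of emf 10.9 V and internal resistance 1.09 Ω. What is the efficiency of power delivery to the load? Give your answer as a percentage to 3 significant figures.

Efficiency is P_load / P_total. With a series r and R sharing the same I, P = I²R for each, so η = R/(R+r).
η = R / (R + r) = 16.0 / (16.0 + 1.09) = 0.9362

93.6 %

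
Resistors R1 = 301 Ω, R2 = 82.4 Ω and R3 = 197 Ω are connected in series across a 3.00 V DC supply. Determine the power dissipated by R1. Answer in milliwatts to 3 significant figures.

The current is common to all series resistors; compute it, then apply P = I²R for the target.
R_total = 301 + 82.4 + 197 = 580.4 Ω
I = V / R_total = 3.00 / 580.4 = 0.005169 A
P_R1 = I² × R1 = (0.005169)² × 301 = 0.008042 W

8.04 mW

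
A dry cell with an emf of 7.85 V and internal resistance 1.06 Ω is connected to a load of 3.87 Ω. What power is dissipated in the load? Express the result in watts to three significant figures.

With r and R in series, I = ε/(r+R); the load dissipates I²R.
I = ε / (r + R) = 7.85 / (1.06 + 3.87) = 1.592 A
P_load = I² R = (1.592)² × 3.87 = 9.812 W

9.81 W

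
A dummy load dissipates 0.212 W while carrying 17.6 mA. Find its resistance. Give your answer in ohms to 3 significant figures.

684 Ω

From P = V I = I²R = V²/R, with the two given quantities we get R = P / I².
R = 0.212 / (0.01760)² = 684.4 Ω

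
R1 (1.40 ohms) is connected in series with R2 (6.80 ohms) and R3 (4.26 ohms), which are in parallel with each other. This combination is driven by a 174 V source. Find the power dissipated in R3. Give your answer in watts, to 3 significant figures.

Replace R2 and R3 with their parallel equivalent so the circuit becomes R1 in series with R_p.
R_p = (6.80×4.26)/(6.80+4.26) = 2.619 Ω
R_total = 1.40 + 2.619 = 4.019 Ω
I = V / R_total = 174 / 4.019 = 43.29 A
Voltage across the parallel pair: V_p = I × R_p = 43.29 × 2.619 = 113.4 V
With V_p across R3, its power is V_p²/R3.
P_R3 = (113.4)² / 4.26 = 3018 W

3020 W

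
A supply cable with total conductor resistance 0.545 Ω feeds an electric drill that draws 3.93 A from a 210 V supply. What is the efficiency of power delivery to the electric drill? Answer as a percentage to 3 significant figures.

99.0 %

The supply cable carries the full 3.93 A.
P_line = I² R_line = (3.930)² × 0.545 = 8.417 W
P_source = V I = 210 × 3.930 = 825.3 W; P_load = 816.9 W
η = P_load / P_source = 816.9 / 825.3 = 0.9898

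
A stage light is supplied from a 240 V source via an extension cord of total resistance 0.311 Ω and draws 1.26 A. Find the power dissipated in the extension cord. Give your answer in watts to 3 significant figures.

0.494 W

Only the current and the line resistance are needed for the I²R loss.
The extension cord carries the full 1.26 A.
P_line = I² R_line = (1.260)² × 0.311 = 0.4937 W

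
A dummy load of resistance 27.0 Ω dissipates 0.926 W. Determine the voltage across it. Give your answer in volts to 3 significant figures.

Inverting the appropriate power form: V = √(P R).
V = √(0.926 × 27.0) = 5.000 V

5.00 V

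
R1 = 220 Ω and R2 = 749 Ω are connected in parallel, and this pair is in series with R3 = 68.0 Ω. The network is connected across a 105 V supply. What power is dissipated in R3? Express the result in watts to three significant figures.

13.2 W

First find R_p for the parallel pair, then treat R_p + R3 as a series loop.
R_p = (220×749)/(220+749) = 170.1 Ω
R_total = R_p + 68.0 = 170.1 + 68.0 = 238.1 Ω
I = V / R_total = 105 / 238.1 = 0.4411 A
All the supply current flows through R3; use P = I²R3.
P_R3 = (0.4411)² × 68.0 = 13.23 W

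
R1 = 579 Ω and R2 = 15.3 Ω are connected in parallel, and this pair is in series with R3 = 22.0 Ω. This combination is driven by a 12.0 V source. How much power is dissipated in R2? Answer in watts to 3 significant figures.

Combine R1 and R2 into their parallel equivalent first, reducing the network to two series resistors.
R_p = (579×15.3)/(579+15.3) = 14.91 Ω
R_total = R_p + 22.0 = 14.91 + 22.0 = 36.91 Ω
I = V / R_total = 12.0 / 36.91 = 0.3251 A
Voltage across the parallel pair: V_p = I × R_p = 0.3251 × 14.91 = 4.847 V
R2 has V_p across it, so P = V_p²/R2.
P_R2 = (4.847)² / 15.3 = 1.535 W

1.54 W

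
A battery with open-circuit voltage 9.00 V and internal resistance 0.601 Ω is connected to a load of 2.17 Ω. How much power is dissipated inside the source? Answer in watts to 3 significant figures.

Internal loss is I²r, with I set by the total series resistance r+R.
I = ε / (r + R) = 9.00 / (0.601 + 2.17) = 3.248 A
P_int = I² r = (3.248)² × 0.601 = 6.340 W

6.34 W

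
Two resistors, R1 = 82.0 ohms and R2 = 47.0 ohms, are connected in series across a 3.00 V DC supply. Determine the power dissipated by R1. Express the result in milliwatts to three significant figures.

44.3 mW

Every series element carries the same I. Get I from the total resistance, then P = I² × R1.
R_total = 82.0 + 47.0 = 129.0 Ω
I = V / R_total = 3.00 / 129.0 = 0.02326 A
P_R1 = I² × R1 = (0.02326)² × 82.0 = 0.04435 W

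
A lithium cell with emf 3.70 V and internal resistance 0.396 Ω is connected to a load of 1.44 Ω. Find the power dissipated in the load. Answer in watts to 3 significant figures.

With r and R in series, I = ε/(r+R); the load dissipates I²R.
I = ε / (r + R) = 3.70 / (0.396 + 1.44) = 2.015 A
P_load = I² R = (2.015)² × 1.44 = 5.848 W

5.85 W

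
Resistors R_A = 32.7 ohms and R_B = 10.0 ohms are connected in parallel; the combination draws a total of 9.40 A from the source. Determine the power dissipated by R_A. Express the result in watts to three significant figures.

158 W

The branches share the same voltage, but only the total current is given — find V from the equivalent resistance first.
1/R_eq = 1/32.7 + 1/10.0 ⇒ R_eq = 7.658 Ω
V = I_total × R_eq = 9.400 × 7.658 = 71.99 V
P_R_A = V² / R_A = (71.99)² / 32.7 = 158.5 W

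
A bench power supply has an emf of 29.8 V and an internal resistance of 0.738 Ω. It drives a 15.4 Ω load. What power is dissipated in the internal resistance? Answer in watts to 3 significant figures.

The source's internal resistance is just another series element carrying I; its dissipation is I²r.
I = ε / (r + R) = 29.8 / (0.738 + 15.4) = 1.847 A
P_int = I² r = (1.847)² × 0.738 = 2.516 W

2.52 W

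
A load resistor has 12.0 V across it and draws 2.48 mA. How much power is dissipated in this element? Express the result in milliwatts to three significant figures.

29.8 mW

Since both terminal voltage and current are stated, P = V I gives the power in one step.
P = 12.0 V × 0.002480 A = 0.02976 W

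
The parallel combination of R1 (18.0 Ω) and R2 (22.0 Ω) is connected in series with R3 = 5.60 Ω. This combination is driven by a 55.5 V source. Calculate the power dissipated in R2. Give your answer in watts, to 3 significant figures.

57.1 W

Combine R1 and R2 into their parallel equivalent first, reducing the network to two series resistors.
R_p = (18.0×22.0)/(18.0+22.0) = 9.900 Ω
R_total = R_p + 5.60 = 9.900 + 5.60 = 15.50 Ω
I = V / R_total = 55.5 / 15.50 = 3.581 A
Voltage across the parallel pair: V_p = I × R_p = 3.581 × 9.900 = 35.45 V
Use P = V²/R for R2 with V = V_p.
P_R2 = (35.45)² / 22.0 = 57.12 W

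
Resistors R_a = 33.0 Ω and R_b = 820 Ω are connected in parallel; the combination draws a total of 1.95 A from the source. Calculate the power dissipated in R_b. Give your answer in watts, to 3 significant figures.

Only the total current is stated, so first find the parallel equivalent to get the voltage across the combination.
1/R_eq = 1/33.0 + 1/820 ⇒ R_eq = 31.72 Ω
V = I_total × R_eq = 1.950 × 31.72 = 61.86 V
P_R_b = V² / R_b = (61.86)² / 820 = 4.667 W

4.67 W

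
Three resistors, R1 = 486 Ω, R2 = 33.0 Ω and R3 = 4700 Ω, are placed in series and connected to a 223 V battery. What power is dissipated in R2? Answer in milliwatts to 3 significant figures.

Every series element carries the same I. Get I from the total resistance, then P = I² × R2.
R_total = 486 + 33.0 + 4700 = 5219 Ω
I = V / R_total = 223 / 5219 = 0.04273 A
P_R2 = I² × R2 = (0.04273)² × 33.0 = 0.06025 W

60.2 mW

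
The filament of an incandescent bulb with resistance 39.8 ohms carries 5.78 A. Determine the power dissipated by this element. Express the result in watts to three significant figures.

1330 W

With I and R stated, P = I²R applies in one step.
P = (5.780 A)² × 39.8 Ω = 1330 W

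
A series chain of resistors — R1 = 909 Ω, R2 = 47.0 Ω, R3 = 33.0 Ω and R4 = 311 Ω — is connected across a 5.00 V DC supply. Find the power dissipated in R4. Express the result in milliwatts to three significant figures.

4.60 mW

Since the resistors are in series they all carry the loop current I = V/R_total; the power in any one is I²R.
R_total = 909 + 47.0 + 33.0 + 311 = 1300 Ω
I = V / R_total = 5.00 / 1300 = 0.003846 A
P_R4 = I² × R4 = (0.003846)² × 311 = 0.004601 W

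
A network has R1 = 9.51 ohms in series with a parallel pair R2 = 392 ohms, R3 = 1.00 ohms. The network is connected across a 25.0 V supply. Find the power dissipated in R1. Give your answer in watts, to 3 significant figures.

First combine the parallel branches into one equivalent R_p, then R1 + R_p is a series pair.
R_p = (392×1.00)/(392+1.00) = 0.9975 Ω
R_total = 9.51 + 0.9975 = 10.51 Ω
I = V / R_total = 25.0 / 10.51 = 2.379 A
R1 is in the main series path, so its power is I²R1.
P_R1 = (2.379)² × 9.51 = 53.84 W

53.8 W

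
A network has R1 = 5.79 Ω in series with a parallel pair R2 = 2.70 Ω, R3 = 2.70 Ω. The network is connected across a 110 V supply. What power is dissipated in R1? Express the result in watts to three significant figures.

1370 W

Replace R2 and R3 with their parallel equivalent so the circuit becomes R1 in series with R_p.
R_p = (2.70×2.70)/(2.70+2.70) = 1.350 Ω
R_total = 5.79 + 1.350 = 7.140 Ω
I = V / R_total = 110 / 7.140 = 15.41 A
All the current flows through R1; use P = I²R.
P_R1 = (15.41)² × 5.79 = 1374 W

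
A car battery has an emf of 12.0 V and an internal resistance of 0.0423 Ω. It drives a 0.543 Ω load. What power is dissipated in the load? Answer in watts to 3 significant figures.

228 W

The internal resistance and the load are in series, so the same I flows through both; get I from ε/(r+R), then I²R for the load.
I = ε / (r + R) = 12.0 / (0.0423 + 0.543) = 20.50 A
P_load = I² R = (20.50)² × 0.543 = 228.2 W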